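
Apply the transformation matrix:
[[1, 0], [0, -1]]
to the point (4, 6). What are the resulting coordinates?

Matrix multiplication:
[[1, 0], [0, -1]] × [4, 6]ᵀ
= [(1)(4) + (0)(6), (0)(4) + (-1)(6)]ᵀ
= [4, -6]ᵀ
Result: (4, -6)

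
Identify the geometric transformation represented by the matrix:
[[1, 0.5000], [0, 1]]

This matrix represents: horizontal shear with factor 0.5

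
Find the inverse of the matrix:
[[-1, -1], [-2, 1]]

For [[a,b],[c,d]], inverse = (1/det)·[[d,-b],[-c,a]]
det = (-1)(1) - (-1)(-2) = -1 - 2 = -3
Inverse = (1/-3)·[[1, 1], [2, -1]]
= [[-1/3, -1/3], [-2/3, 1/3]]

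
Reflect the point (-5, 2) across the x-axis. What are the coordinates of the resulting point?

Reflection across x-axis: (-5, 2) → (-5, -2)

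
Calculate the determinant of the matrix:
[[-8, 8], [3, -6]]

For a 2×2 matrix [[a, b], [c, d]], det = ad - bc
det = (-8)(-6) - (8)(3) = 48 - 24 = 24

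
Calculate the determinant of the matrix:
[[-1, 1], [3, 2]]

For a 2×2 matrix [[a, b], [c, d]], det = ad - bc
det = (-1)(2) - (1)(3) = -2 - 3 = -5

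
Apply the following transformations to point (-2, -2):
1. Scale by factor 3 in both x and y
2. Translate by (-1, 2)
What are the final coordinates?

Step 1: Scale (-2, -2) by 3 → (-6, -6)
Step 2: Translate by (-1, 2) → (-7, -4)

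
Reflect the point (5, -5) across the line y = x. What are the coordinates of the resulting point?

Reflection across line y = x: (5, -5) → (-5, 5)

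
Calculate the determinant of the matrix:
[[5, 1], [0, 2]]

For a 2×2 matrix [[a, b], [c, d]], det = ad - bc
det = (5)(2) - (1)(0) = 10 - 0 = 10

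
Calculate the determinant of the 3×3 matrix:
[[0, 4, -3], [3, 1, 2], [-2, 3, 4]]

Expansion along first row:
det = 0·det([[1,2],[3,4]]) - 4·det([[3,2],[-2,4]]) + -3·det([[3,1],[-2,3]])
    = 0·(1·4 - 2·3) - 4·(3·4 - 2·-2) + -3·(3·3 - 1·-2)
    = 0·-2 - 4·16 + -3·11
    = 0 + -64 + -33 = -97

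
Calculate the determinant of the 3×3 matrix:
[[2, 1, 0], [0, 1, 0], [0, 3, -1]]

Expansion along first row:
det = 2·det([[1,0],[3,-1]]) - 1·det([[0,0],[0,-1]]) + 0·det([[0,1],[0,3]])
    = 2·(1·-1 - 0·3) - 1·(0·-1 - 0·0) + 0·(0·3 - 1·0)
    = 2·-1 - 1·0 + 0·0
    = -2 + 0 + 0 = -2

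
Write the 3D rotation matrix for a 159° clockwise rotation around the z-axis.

Rotation matrix for clockwise 159° around z-axis:
A clockwise rotation by 159° is a counterclockwise rotation by -159°.
cos(-159°) = -0.9336, sin(-159°) = -0.3584
Result: [[-0.9336, 0.3584, 0], [-0.3584, -0.9336, 0], [0, 0, 1]]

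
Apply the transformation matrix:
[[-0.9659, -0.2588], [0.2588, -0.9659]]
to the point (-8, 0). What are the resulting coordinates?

Matrix multiplication:
[[-0.9659, -0.2588], [0.2588, -0.9659]] × [-8, 0]ᵀ
= [(-0.9659)(-8) + (-0.2588)(0), (0.2588)(-8) + (-0.9659)(0)]ᵀ
= [7.7272, -2.0704]ᵀ
Result: (7.7272, -2.0704)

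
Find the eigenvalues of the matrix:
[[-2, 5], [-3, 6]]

Characteristic equation: det(A - λI) = 0
λ² - (trace)λ + (det) = 0
trace = -2 + 6 = 4, det = (-2)(6) - (5)(-3) = 3
λ² - (4)λ + (3) = 0
λ = (4 ± √((4)² - 4·(3))) / 2 = (4 ± √4) / 2
Solving: λ = 1, 3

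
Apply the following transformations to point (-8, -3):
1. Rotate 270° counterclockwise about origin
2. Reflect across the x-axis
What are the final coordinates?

Step 1: Rotate 270° → (-3, 8)
Step 2: Reflect across x-axis → (-3, -8)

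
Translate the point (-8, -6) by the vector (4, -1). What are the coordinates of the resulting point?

Translation by (4, -1) (homogeneous matrix [[1, 0, 4], [0, 1, -1], [0, 0, 1]]):
x' = -8 + 4 = -4
y' = -6 + -1 = -7
Result: (-4, -7)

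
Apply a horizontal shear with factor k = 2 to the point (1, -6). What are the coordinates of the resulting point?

Shear matrix for horizontal shear with factor k = 2:
[[1, 2], [0, 1]]
Result: (1, -6) → (-11, -6)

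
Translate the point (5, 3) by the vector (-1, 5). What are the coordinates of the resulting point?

Translation by (-1, 5) (homogeneous matrix [[1, 0, -1], [0, 1, 5], [0, 0, 1]]):
x' = 5 + -1 = 4
y' = 3 + 5 = 8
Result: (4, 8)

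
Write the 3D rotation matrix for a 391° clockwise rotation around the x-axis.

Rotation matrix for clockwise 391° around x-axis:
A clockwise rotation by 391° is a counterclockwise rotation by -391°.
cos(-391°) = 0.8572, sin(-391°) = -0.5150
Result: [[1, 0, 0], [0, 0.8572, 0.5150], [0, -0.5150, 0.8572]]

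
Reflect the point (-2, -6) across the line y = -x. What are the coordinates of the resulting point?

Reflection across line y = -x: (-2, -6) → (6, 2)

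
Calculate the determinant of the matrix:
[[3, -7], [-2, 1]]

For a 2×2 matrix [[a, b], [c, d]], det = ad - bc
det = (3)(1) - (-7)(-2) = 3 - 14 = -11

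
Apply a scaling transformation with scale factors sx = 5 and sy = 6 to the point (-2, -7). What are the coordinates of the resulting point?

Scaling matrix:
[[5, 0], [0, 6]]
Result: (-2 × 5, -7 × 6) = (-10, -42)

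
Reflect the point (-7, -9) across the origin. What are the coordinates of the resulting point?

Reflection across origin: (-7, -9) → (7, 9)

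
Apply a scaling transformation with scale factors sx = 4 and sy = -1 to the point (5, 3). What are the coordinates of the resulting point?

Scaling matrix:
[[4, 0], [0, -1]]
Result: (5 × 4, 3 × -1) = (20, -3)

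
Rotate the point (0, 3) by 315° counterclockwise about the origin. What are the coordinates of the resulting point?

Rotation matrix for 315°: [[cos 315°, -sin 315°], [sin 315°, cos 315°]] ≈ [[0.707107, 0.707107], [-0.707107, 0.707107]]
[[0.707107, 0.707107], [-0.707107, 0.707107]] × [0, 3]ᵀ ≈ [2.1213, 2.1213]ᵀ
Result: (2.1213, 2.1213)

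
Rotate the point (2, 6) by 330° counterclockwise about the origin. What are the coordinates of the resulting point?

Rotation matrix for 330°: [[cos 330°, -sin 330°], [sin 330°, cos 330°]] ≈ [[0.866025, 0.500000], [-0.500000, 0.866025]]
[[0.866025, 0.500000], [-0.500000, 0.866025]] × [2, 6]ᵀ ≈ [4.7321, 4.1962]ᵀ
Result: (4.7321, 4.1962)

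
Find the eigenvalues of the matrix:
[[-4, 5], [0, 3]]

Characteristic equation: det(A - λI) = 0
λ² - (trace)λ + (det) = 0
trace = -4 + 3 = -1, det = (-4)(3) - (5)(0) = -12
λ² - (-1)λ + (-12) = 0
λ = (-1 ± √((-1)² - 4·(-12))) / 2 = (-1 ± √49) / 2
Solving: λ = -4, 3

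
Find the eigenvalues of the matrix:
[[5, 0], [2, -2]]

Characteristic equation: det(A - λI) = 0
λ² - (trace)λ + (det) = 0
trace = 5 + -2 = 3, det = (5)(-2) - (0)(2) = -10
λ² - (3)λ + (-10) = 0
λ = (3 ± √((3)² - 4·(-10))) / 2 = (3 ± √49) / 2
Solving: λ = -2, 5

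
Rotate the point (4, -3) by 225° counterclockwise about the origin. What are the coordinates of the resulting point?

Rotation matrix for 225°: [[cos 225°, -sin 225°], [sin 225°, cos 225°]] ≈ [[-0.707107, 0.707107], [-0.707107, -0.707107]]
[[-0.707107, 0.707107], [-0.707107, -0.707107]] × [4, -3]ᵀ ≈ [-4.9497, -0.7071]ᵀ
Result: (-4.9497, -0.7071)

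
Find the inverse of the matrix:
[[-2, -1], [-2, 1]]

For [[a,b],[c,d]], inverse = (1/det)·[[d,-b],[-c,a]]
det = (-2)(1) - (-1)(-2) = -2 - 2 = -4
Inverse = (1/-4)·[[1, 1], [2, -2]]
= [[-1/4, -1/4], [-1/2, 1/2]]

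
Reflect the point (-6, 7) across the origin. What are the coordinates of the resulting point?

Reflection across origin: (-6, 7) → (6, -7)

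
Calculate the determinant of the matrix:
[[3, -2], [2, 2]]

For a 2×2 matrix [[a, b], [c, d]], det = ad - bc
det = (3)(2) - (-2)(2) = 6 - -4 = 10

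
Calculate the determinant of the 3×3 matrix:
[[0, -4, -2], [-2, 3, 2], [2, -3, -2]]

Expansion along first row:
det = 0·det([[3,2],[-3,-2]]) - -4·det([[-2,2],[2,-2]]) + -2·det([[-2,3],[2,-3]])
    = 0·(3·-2 - 2·-3) - -4·(-2·-2 - 2·2) + -2·(-2·-3 - 3·2)
    = 0·0 - -4·0 + -2·0
    = 0 + 0 + 0 = 0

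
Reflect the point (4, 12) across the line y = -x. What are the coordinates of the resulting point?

Reflection across line y = -x: (4, 12) → (-12, -4)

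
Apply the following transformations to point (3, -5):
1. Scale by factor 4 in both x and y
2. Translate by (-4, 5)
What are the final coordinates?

Step 1: Scale (3, -5) by 4 → (12, -20)
Step 2: Translate by (-4, 5) → (8, -15)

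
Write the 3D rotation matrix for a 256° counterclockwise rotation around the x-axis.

Rotation matrix for counterclockwise 256° around x-axis:
cos(256°) = -0.2419, sin(256°) = -0.9703
Result: [[1, 0, 0], [0, -0.2419, 0.9703], [0, -0.9703, -0.2419]]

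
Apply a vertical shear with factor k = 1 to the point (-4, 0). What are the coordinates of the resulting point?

Shear matrix for vertical shear with factor k = 1:
[[1, 0], [1, 1]]
Result: (-4, 0) → (-4, -4)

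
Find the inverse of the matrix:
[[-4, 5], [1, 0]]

For [[a,b],[c,d]], inverse = (1/det)·[[d,-b],[-c,a]]
det = (-4)(0) - (5)(1) = 0 - 5 = -5
Inverse = (1/-5)·[[0, -5], [-1, -4]]
= [[0, 1], [1/5, 4/5]]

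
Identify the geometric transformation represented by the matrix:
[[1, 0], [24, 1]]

This matrix represents: vertical shear with factor 24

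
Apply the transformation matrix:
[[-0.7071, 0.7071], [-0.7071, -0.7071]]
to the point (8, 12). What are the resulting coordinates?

Matrix multiplication:
[[-0.7071, 0.7071], [-0.7071, -0.7071]] × [8, 12]ᵀ
= [(-0.7071)(8) + (0.7071)(12), (-0.7071)(8) + (-0.7071)(12)]ᵀ
= [2.8284, -14.1420]ᵀ
Result: (2.8284, -14.1420)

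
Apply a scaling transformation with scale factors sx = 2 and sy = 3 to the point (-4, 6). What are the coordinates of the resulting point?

Scaling matrix:
[[2, 0], [0, 3]]
Result: (-4 × 2, 6 × 3) = (-8, 18)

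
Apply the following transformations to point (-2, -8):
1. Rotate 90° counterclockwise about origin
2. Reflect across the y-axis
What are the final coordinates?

Step 1: Rotate 90° → (8, -2)
Step 2: Reflect across y-axis → (-8, -2)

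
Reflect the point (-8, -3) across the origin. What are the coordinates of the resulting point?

Reflection across origin: (-8, -3) → (8, 3)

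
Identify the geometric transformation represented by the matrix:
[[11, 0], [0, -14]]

This matrix represents: non-uniform scaling by sx = 11, sy = -14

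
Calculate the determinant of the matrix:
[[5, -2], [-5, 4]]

For a 2×2 matrix [[a, b], [c, d]], det = ad - bc
det = (5)(4) - (-2)(-5) = 20 - 10 = 10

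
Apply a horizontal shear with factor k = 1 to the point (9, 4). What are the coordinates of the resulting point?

Shear matrix for horizontal shear with factor k = 1:
[[1, 1], [0, 1]]
Result: (9, 4) → (13, 4)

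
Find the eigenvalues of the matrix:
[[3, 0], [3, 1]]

Characteristic equation: det(A - λI) = 0
λ² - (trace)λ + (det) = 0
trace = 3 + 1 = 4, det = (3)(1) - (0)(3) = 3
λ² - (4)λ + (3) = 0
λ = (4 ± √((4)² - 4·(3))) / 2 = (4 ± √4) / 2
Solving: λ = 1, 3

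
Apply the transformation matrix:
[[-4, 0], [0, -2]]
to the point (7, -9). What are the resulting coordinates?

Matrix multiplication:
[[-4, 0], [0, -2]] × [7, -9]ᵀ
= [(-4)(7) + (0)(-9), (0)(7) + (-2)(-9)]ᵀ
= [-28, 18]ᵀ
Result: (-28, 18)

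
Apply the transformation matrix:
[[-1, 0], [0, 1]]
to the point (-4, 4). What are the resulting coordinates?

Matrix multiplication:
[[-1, 0], [0, 1]] × [-4, 4]ᵀ
= [(-1)(-4) + (0)(4), (0)(-4) + (1)(4)]ᵀ
= [4, 4]ᵀ
Result: (4, 4)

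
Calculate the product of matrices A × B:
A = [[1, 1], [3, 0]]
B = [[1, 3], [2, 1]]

Matrix multiplication:
C[0][0] = 1×1 + 1×2 = 3
C[0][1] = 1×3 + 1×1 = 4
C[1][0] = 3×1 + 0×2 = 3
C[1][1] = 3×3 + 0×1 = 9
Result: [[3, 4], [3, 9]]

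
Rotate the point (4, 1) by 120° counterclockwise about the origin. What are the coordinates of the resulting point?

Rotation matrix for 120°: [[cos 120°, -sin 120°], [sin 120°, cos 120°]] ≈ [[-0.500000, -0.866025], [0.866025, -0.500000]]
[[-0.500000, -0.866025], [0.866025, -0.500000]] × [4, 1]ᵀ ≈ [-2.8660, 2.9641]ᵀ
Result: (-2.8660, 2.9641)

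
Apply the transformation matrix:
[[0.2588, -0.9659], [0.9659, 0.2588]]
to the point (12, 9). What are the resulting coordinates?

Matrix multiplication:
[[0.2588, -0.9659], [0.9659, 0.2588]] × [12, 9]ᵀ
= [(0.2588)(12) + (-0.9659)(9), (0.9659)(12) + (0.2588)(9)]ᵀ
= [-5.5875, 13.9200]ᵀ
Result: (-5.5875, 13.9200)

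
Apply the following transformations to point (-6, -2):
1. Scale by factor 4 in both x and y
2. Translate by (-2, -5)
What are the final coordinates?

Step 1: Scale (-6, -2) by 4 → (-24, -8)
Step 2: Translate by (-2, -5) → (-26, -13)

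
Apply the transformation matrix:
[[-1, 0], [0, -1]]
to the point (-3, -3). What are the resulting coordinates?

Matrix multiplication:
[[-1, 0], [0, -1]] × [-3, -3]ᵀ
= [(-1)(-3) + (0)(-3), (0)(-3) + (-1)(-3)]ᵀ
= [3, 3]ᵀ
Result: (3, 3)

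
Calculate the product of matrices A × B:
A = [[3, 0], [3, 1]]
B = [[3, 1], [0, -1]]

Matrix multiplication:
C[0][0] = 3×3 + 0×0 = 9
C[0][1] = 3×1 + 0×-1 = 3
C[1][0] = 3×3 + 1×0 = 9
C[1][1] = 3×1 + 1×-1 = 2
Result: [[9, 3], [9, 2]]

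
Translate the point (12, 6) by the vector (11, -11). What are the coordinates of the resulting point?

Translation by (11, -11) (homogeneous matrix [[1, 0, 11], [0, 1, -11], [0, 0, 1]]):
x' = 12 + 11 = 23
y' = 6 + -11 = -5
Result: (23, -5)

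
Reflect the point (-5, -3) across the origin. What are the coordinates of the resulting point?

Reflection across origin: (-5, -3) → (5, 3)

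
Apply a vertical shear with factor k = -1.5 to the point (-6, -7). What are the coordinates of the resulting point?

Shear matrix for vertical shear with factor k = -1.5:
[[1, 0], [-1.50, 1]]
Result: (-6, -7) → (-6, 2)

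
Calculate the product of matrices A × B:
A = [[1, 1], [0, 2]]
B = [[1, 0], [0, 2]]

Matrix multiplication:
C[0][0] = 1×1 + 1×0 = 1
C[0][1] = 1×0 + 1×2 = 2
C[1][0] = 0×1 + 2×0 = 0
C[1][1] = 0×0 + 2×2 = 4
Result: [[1, 2], [0, 4]]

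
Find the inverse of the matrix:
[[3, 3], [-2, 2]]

For [[a,b],[c,d]], inverse = (1/det)·[[d,-b],[-c,a]]
det = (3)(2) - (3)(-2) = 6 - -6 = 12
Inverse = (1/12)·[[2, -3], [2, 3]]
= [[1/6, -1/4], [1/6, 1/4]]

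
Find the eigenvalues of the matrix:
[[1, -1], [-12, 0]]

Characteristic equation: det(A - λI) = 0
λ² - (trace)λ + (det) = 0
trace = 1 + 0 = 1, det = (1)(0) - (-1)(-12) = -12
λ² - (1)λ + (-12) = 0
λ = (1 ± √((1)² - 4·(-12))) / 2 = (1 ± √49) / 2
Solving: λ = -3, 4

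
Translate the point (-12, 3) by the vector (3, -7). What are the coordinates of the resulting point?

Translation by (3, -7) (homogeneous matrix [[1, 0, 3], [0, 1, -7], [0, 0, 1]]):
x' = -12 + 3 = -9
y' = 3 + -7 = -4
Result: (-9, -4)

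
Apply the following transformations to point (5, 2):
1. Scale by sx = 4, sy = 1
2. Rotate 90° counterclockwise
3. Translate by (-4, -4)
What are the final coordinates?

Step 1: Scale → (20, 2)
Step 2: Rotate 90° → (-2, 20)
Step 3: Translate → (-6, 16)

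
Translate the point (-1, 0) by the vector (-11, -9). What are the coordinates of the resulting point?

Translation by (-11, -9) (homogeneous matrix [[1, 0, -11], [0, 1, -9], [0, 0, 1]]):
x' = -1 + -11 = -12
y' = 0 + -9 = -9
Result: (-12, -9)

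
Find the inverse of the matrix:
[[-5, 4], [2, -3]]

For [[a,b],[c,d]], inverse = (1/det)·[[d,-b],[-c,a]]
det = (-5)(-3) - (4)(2) = 15 - 8 = 7
Inverse = (1/7)·[[-3, -4], [-2, -5]]
= [[-3/7, -4/7], [-2/7, -5/7]]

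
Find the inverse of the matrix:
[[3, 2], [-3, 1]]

For [[a,b],[c,d]], inverse = (1/det)·[[d,-b],[-c,a]]
det = (3)(1) - (2)(-3) = 3 - -6 = 9
Inverse = (1/9)·[[1, -2], [3, 3]]
= [[1/9, -2/9], [1/3, 1/3]]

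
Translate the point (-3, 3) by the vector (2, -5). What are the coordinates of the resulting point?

Translation by (2, -5) (homogeneous matrix [[1, 0, 2], [0, 1, -5], [0, 0, 1]]):
x' = -3 + 2 = -1
y' = 3 + -5 = -2
Result: (-1, -2)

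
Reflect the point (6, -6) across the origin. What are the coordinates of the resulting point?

Reflection across origin: (6, -6) → (-6, 6)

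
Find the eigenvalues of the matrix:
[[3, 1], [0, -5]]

Characteristic equation: det(A - λI) = 0
λ² - (trace)λ + (det) = 0
trace = 3 + -5 = -2, det = (3)(-5) - (1)(0) = -15
λ² - (-2)λ + (-15) = 0
λ = (-2 ± √((-2)² - 4·(-15))) / 2 = (-2 ± √64) / 2
Solving: λ = -5, 3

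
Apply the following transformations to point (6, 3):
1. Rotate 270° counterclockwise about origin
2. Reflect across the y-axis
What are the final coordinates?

Step 1: Rotate 270° → (3, -6)
Step 2: Reflect across y-axis → (-3, -6)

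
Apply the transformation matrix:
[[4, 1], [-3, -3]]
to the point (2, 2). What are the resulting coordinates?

Matrix multiplication:
[[4, 1], [-3, -3]] × [2, 2]ᵀ
= [(4)(2) + (1)(2), (-3)(2) + (-3)(2)]ᵀ
= [10, -12]ᵀ
Result: (10, -12)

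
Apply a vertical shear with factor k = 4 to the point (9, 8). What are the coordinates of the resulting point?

Shear matrix for vertical shear with factor k = 4:
[[1, 0], [4, 1]]
Result: (9, 8) → (9, 44)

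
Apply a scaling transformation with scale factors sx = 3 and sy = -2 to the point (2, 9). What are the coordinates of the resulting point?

Scaling matrix:
[[3, 0], [0, -2]]
Result: (2 × 3, 9 × -2) = (6, -18)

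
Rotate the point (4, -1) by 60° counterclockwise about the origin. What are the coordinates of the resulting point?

Rotation matrix for 60°: [[cos 60°, -sin 60°], [sin 60°, cos 60°]] ≈ [[0.500000, -0.866025], [0.866025, 0.500000]]
[[0.500000, -0.866025], [0.866025, 0.500000]] × [4, -1]ᵀ ≈ [2.8660, 2.9641]ᵀ
Result: (2.8660, 2.9641)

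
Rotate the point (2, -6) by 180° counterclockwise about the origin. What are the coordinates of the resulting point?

Rotation matrix for 180°: [[cos 180°, -sin 180°], [sin 180°, cos 180°]] = [[-1, 0], [0, -1]]
[[-1, 0], [0, -1]] × [2, -6]ᵀ = [-2, 6]ᵀ
Result: (-2, 6)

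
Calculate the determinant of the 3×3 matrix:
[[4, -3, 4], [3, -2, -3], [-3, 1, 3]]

Expansion along first row:
det = 4·det([[-2,-3],[1,3]]) - -3·det([[3,-3],[-3,3]]) + 4·det([[3,-2],[-3,1]])
    = 4·(-2·3 - -3·1) - -3·(3·3 - -3·-3) + 4·(3·1 - -2·-3)
    = 4·-3 - -3·0 + 4·-3
    = -12 + 0 + -12 = -24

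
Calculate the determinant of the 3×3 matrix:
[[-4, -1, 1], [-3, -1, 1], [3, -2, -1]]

Expansion along first row:
det = -4·det([[-1,1],[-2,-1]]) - -1·det([[-3,1],[3,-1]]) + 1·det([[-3,-1],[3,-2]])
    = -4·(-1·-1 - 1·-2) - -1·(-3·-1 - 1·3) + 1·(-3·-2 - -1·3)
    = -4·3 - -1·0 + 1·9
    = -12 + 0 + 9 = -3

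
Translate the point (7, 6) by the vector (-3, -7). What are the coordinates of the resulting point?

Translation by (-3, -7) (homogeneous matrix [[1, 0, -3], [0, 1, -7], [0, 0, 1]]):
x' = 7 + -3 = 4
y' = 6 + -7 = -1
Result: (4, -1)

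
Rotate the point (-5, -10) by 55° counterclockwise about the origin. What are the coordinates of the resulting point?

Rotation matrix for 55°: [[cos 55°, -sin 55°], [sin 55°, cos 55°]] ≈ [[0.573576, -0.819152], [0.819152, 0.573576]]
[[0.573576, -0.819152], [0.819152, 0.573576]] × [-5, -10]ᵀ ≈ [5.3236, -9.8315]ᵀ
Result: (5.3236, -9.8315)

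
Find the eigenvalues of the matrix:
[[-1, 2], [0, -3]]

Characteristic equation: det(A - λI) = 0
λ² - (trace)λ + (det) = 0
trace = -1 + -3 = -4, det = (-1)(-3) - (2)(0) = 3
λ² - (-4)λ + (3) = 0
λ = (-4 ± √((-4)² - 4·(3))) / 2 = (-4 ± √4) / 2
Solving: λ = -3, -1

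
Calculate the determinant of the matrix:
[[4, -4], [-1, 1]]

For a 2×2 matrix [[a, b], [c, d]], det = ad - bc
det = (4)(1) - (-4)(-1) = 4 - 4 = 0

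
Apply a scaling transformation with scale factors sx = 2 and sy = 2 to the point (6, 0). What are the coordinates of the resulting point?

Scaling matrix:
[[2, 0], [0, 2]]
Result: (6 × 2, 0 × 2) = (12, 0)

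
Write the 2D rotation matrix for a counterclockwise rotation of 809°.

Rotation matrix formula: [[cos θ, -sin θ], [sin θ, cos θ]]
For θ = 809°:
cos(809°) = 0.0175
sin(809°) = 0.9998
Result: [[0.0175, -0.9998], [0.9998, 0.0175]]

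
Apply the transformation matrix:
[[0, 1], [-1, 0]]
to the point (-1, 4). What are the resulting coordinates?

Matrix multiplication:
[[0, 1], [-1, 0]] × [-1, 4]ᵀ
= [(0)(-1) + (1)(4), (-1)(-1) + (0)(4)]ᵀ
= [4, 1]ᵀ
Result: (4, 1)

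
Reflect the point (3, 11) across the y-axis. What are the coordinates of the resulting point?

Reflection across y-axis: (3, 11) → (-3, 11)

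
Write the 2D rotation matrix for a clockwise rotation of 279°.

Rotation matrix formula: [[cos θ, -sin θ], [sin θ, cos θ]]
A clockwise rotation by 279° is equivalent to a counterclockwise rotation by -279°.
For θ = -279°:
cos(-279°) = 0.1564
sin(-279°) = 0.9877
Result: [[0.1564, -0.9877], [0.9877, 0.1564]]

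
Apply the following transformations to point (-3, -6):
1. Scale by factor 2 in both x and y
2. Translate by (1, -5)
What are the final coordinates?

Step 1: Scale (-3, -6) by 2 → (-6, -12)
Step 2: Translate by (1, -5) → (-5, -17)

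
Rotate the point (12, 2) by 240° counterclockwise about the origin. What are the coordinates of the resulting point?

Rotation matrix for 240°: [[cos 240°, -sin 240°], [sin 240°, cos 240°]] ≈ [[-0.500000, 0.866025], [-0.866025, -0.500000]]
[[-0.500000, 0.866025], [-0.866025, -0.500000]] × [12, 2]ᵀ ≈ [-4.2679, -11.3923]ᵀ
Result: (-4.2679, -11.3923)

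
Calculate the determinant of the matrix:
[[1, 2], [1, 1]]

For a 2×2 matrix [[a, b], [c, d]], det = ad - bc
det = (1)(1) - (2)(1) = 1 - 2 = -1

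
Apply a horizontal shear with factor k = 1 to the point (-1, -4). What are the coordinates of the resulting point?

Shear matrix for horizontal shear with factor k = 1:
[[1, 1], [0, 1]]
Result: (-1, -4) → (-5, -4)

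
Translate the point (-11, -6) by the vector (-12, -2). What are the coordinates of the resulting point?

Translation by (-12, -2) (homogeneous matrix [[1, 0, -12], [0, 1, -2], [0, 0, 1]]):
x' = -11 + -12 = -23
y' = -6 + -2 = -8
Result: (-23, -8)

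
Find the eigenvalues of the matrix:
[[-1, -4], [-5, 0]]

Characteristic equation: det(A - λI) = 0
λ² - (trace)λ + (det) = 0
trace = -1 + 0 = -1, det = (-1)(0) - (-4)(-5) = -20
λ² - (-1)λ + (-20) = 0
λ = (-1 ± √((-1)² - 4·(-20))) / 2 = (-1 ± √81) / 2
Solving: λ = -5, 4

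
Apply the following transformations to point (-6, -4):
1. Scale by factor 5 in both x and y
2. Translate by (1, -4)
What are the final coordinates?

Step 1: Scale (-6, -4) by 5 → (-30, -20)
Step 2: Translate by (1, -4) → (-29, -24)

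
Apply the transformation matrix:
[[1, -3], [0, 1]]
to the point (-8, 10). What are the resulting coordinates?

Matrix multiplication:
[[1, -3], [0, 1]] × [-8, 10]ᵀ
= [(1)(-8) + (-3)(10), (0)(-8) + (1)(10)]ᵀ
= [-38, 10]ᵀ
Result: (-38, 10)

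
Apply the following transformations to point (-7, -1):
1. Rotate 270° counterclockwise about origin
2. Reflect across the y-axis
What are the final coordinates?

Step 1: Rotate 270° → (-1, 7)
Step 2: Reflect across y-axis → (1, 7)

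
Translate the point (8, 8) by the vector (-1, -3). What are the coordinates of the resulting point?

Translation by (-1, -3) (homogeneous matrix [[1, 0, -1], [0, 1, -3], [0, 0, 1]]):
x' = 8 + -1 = 7
y' = 8 + -3 = 5
Result: (7, 5)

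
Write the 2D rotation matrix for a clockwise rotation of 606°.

Rotation matrix formula: [[cos θ, -sin θ], [sin θ, cos θ]]
A clockwise rotation by 606° is equivalent to a counterclockwise rotation by -606°.
For θ = -606°:
cos(-606°) = -0.4067
sin(-606°) = 0.9135
Result: [[-0.4067, -0.9135], [0.9135, -0.4067]]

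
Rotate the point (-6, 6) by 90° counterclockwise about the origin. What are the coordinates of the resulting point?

Rotation matrix for 90°: [[cos 90°, -sin 90°], [sin 90°, cos 90°]] = [[0, -1], [1, 0]]
[[0, -1], [1, 0]] × [-6, 6]ᵀ = [-6, -6]ᵀ
Result: (-6, -6)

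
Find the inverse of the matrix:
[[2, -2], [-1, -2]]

For [[a,b],[c,d]], inverse = (1/det)·[[d,-b],[-c,a]]
det = (2)(-2) - (-2)(-1) = -4 - 2 = -6
Inverse = (1/-6)·[[-2, 2], [1, 2]]
= [[1/3, -1/3], [-1/6, -1/3]]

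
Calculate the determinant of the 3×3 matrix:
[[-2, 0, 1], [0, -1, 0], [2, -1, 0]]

Expansion along first row:
det = -2·det([[-1,0],[-1,0]]) - 0·det([[0,0],[2,0]]) + 1·det([[0,-1],[2,-1]])
    = -2·(-1·0 - 0·-1) - 0·(0·0 - 0·2) + 1·(0·-1 - -1·2)
    = -2·0 - 0·0 + 1·2
    = 0 + 0 + 2 = 2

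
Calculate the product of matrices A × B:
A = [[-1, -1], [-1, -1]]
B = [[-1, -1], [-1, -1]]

Matrix multiplication:
C[0][0] = -1×-1 + -1×-1 = 2
C[0][1] = -1×-1 + -1×-1 = 2
C[1][0] = -1×-1 + -1×-1 = 2
C[1][1] = -1×-1 + -1×-1 = 2
Result: [[2, 2], [2, 2]]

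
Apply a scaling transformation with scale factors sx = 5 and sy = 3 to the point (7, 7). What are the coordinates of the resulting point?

Scaling matrix:
[[5, 0], [0, 3]]
Result: (7 × 5, 7 × 3) = (35, 21)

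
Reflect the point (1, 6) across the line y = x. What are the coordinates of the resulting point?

Reflection across line y = x: (1, 6) → (6, 1)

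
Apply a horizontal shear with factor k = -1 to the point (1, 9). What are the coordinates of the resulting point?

Shear matrix for horizontal shear with factor k = -1:
[[1, -1], [0, 1]]
Result: (1, 9) → (-8, 9)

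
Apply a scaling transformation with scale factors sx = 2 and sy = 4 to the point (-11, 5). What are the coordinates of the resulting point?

Scaling matrix:
[[2, 0], [0, 4]]
Result: (-11 × 2, 5 × 4) = (-22, 20)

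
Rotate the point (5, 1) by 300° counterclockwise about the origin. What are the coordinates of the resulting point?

Rotation matrix for 300°: [[cos 300°, -sin 300°], [sin 300°, cos 300°]] ≈ [[0.500000, 0.866025], [-0.866025, 0.500000]]
[[0.500000, 0.866025], [-0.866025, 0.500000]] × [5, 1]ᵀ ≈ [3.3660, -3.8301]ᵀ
Result: (3.3660, -3.8301)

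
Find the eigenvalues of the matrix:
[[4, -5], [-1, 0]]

Characteristic equation: det(A - λI) = 0
λ² - (trace)λ + (det) = 0
trace = 4 + 0 = 4, det = (4)(0) - (-5)(-1) = -5
λ² - (4)λ + (-5) = 0
λ = (4 ± √((4)² - 4·(-5))) / 2 = (4 ± √36) / 2
Solving: λ = -1, 5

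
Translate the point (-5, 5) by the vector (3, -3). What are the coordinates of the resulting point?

Translation by (3, -3) (homogeneous matrix [[1, 0, 3], [0, 1, -3], [0, 0, 1]]):
x' = -5 + 3 = -2
y' = 5 + -3 = 2
Result: (-2, 2)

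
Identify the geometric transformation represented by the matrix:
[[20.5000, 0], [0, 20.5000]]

This matrix represents: uniform scaling by factor 20.5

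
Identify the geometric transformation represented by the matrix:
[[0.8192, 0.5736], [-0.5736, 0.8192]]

This matrix represents: rotation by 325° counterclockwise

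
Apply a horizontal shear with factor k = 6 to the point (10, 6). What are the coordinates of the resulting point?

Shear matrix for horizontal shear with factor k = 6:
[[1, 6], [0, 1]]
Result: (10, 6) → (46, 6)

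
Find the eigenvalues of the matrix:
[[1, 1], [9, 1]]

Characteristic equation: det(A - λI) = 0
λ² - (trace)λ + (det) = 0
trace = 1 + 1 = 2, det = (1)(1) - (1)(9) = -8
λ² - (2)λ + (-8) = 0
λ = (2 ± √((2)² - 4·(-8))) / 2 = (2 ± √36) / 2
Solving: λ = -2, 4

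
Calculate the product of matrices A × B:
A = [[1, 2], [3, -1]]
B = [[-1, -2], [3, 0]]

Matrix multiplication:
C[0][0] = 1×-1 + 2×3 = 5
C[0][1] = 1×-2 + 2×0 = -2
C[1][0] = 3×-1 + -1×3 = -6
C[1][1] = 3×-2 + -1×0 = -6
Result: [[5, -2], [-6, -6]]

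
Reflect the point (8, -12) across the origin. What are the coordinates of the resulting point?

Reflection across origin: (8, -12) → (-8, 12)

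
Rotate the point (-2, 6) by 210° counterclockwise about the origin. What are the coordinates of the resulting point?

Rotation matrix for 210°: [[cos 210°, -sin 210°], [sin 210°, cos 210°]] ≈ [[-0.866025, 0.500000], [-0.500000, -0.866025]]
[[-0.866025, 0.500000], [-0.500000, -0.866025]] × [-2, 6]ᵀ ≈ [4.7321, -4.1962]ᵀ
Result: (4.7321, -4.1962)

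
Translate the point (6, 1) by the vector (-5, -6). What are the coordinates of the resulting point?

Translation by (-5, -6) (homogeneous matrix [[1, 0, -5], [0, 1, -6], [0, 0, 1]]):
x' = 6 + -5 = 1
y' = 1 + -6 = -5
Result: (1, -5)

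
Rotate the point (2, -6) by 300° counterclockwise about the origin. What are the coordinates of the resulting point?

Rotation matrix for 300°: [[cos 300°, -sin 300°], [sin 300°, cos 300°]] ≈ [[0.500000, 0.866025], [-0.866025, 0.500000]]
[[0.500000, 0.866025], [-0.866025, 0.500000]] × [2, -6]ᵀ ≈ [-4.1962, -4.7321]ᵀ
Result: (-4.1962, -4.7321)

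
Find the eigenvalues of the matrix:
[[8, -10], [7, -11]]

Characteristic equation: det(A - λI) = 0
λ² - (trace)λ + (det) = 0
trace = 8 + -11 = -3, det = (8)(-11) - (-10)(7) = -18
λ² - (-3)λ + (-18) = 0
λ = (-3 ± √((-3)² - 4·(-18))) / 2 = (-3 ± √81) / 2
Solving: λ = -6, 3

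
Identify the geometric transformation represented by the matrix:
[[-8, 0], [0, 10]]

This matrix represents: non-uniform scaling by sx = -8, sy = 10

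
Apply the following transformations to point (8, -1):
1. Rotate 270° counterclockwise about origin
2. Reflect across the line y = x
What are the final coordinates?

Step 1: Rotate 270° → (-1, -8)
Step 2: Reflect across line y = x → (-8, -1)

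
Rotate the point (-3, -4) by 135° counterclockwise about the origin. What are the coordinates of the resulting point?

Rotation matrix for 135°: [[cos 135°, -sin 135°], [sin 135°, cos 135°]] ≈ [[-0.707107, -0.707107], [0.707107, -0.707107]]
[[-0.707107, -0.707107], [0.707107, -0.707107]] × [-3, -4]ᵀ ≈ [4.9497, 0.7071]ᵀ
Result: (4.9497, 0.7071)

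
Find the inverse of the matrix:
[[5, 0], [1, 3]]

For [[a,b],[c,d]], inverse = (1/det)·[[d,-b],[-c,a]]
det = (5)(3) - (0)(1) = 15 - 0 = 15
Inverse = (1/15)·[[3, 0], [-1, 5]]
= [[1/5, 0], [-1/15, 1/3]]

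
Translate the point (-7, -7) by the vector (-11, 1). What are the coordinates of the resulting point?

Translation by (-11, 1) (homogeneous matrix [[1, 0, -11], [0, 1, 1], [0, 0, 1]]):
x' = -7 + -11 = -18
y' = -7 + 1 = -6
Result: (-18, -6)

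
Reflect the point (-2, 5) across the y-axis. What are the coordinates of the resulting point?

Reflection across y-axis: (-2, 5) → (2, 5)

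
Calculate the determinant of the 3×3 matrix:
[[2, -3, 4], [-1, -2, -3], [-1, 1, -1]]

Expansion along first row:
det = 2·det([[-2,-3],[1,-1]]) - -3·det([[-1,-3],[-1,-1]]) + 4·det([[-1,-2],[-1,1]])
    = 2·(-2·-1 - -3·1) - -3·(-1·-1 - -3·-1) + 4·(-1·1 - -2·-1)
    = 2·5 - -3·-2 + 4·-3
    = 10 + -6 + -12 = -8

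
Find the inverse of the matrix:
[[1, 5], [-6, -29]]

For [[a,b],[c,d]], inverse = (1/det)·[[d,-b],[-c,a]]
det = (1)(-29) - (5)(-6) = -29 - -30 = 1
Inverse = [[-29, -5], [6, 1]]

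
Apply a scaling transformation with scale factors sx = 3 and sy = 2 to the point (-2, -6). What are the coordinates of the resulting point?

Scaling matrix:
[[3, 0], [0, 2]]
Result: (-2 × 3, -6 × 2) = (-6, -12)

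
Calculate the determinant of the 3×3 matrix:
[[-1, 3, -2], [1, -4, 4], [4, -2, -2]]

Expansion along first row:
det = -1·det([[-4,4],[-2,-2]]) - 3·det([[1,4],[4,-2]]) + -2·det([[1,-4],[4,-2]])
    = -1·(-4·-2 - 4·-2) - 3·(1·-2 - 4·4) + -2·(1·-2 - -4·4)
    = -1·16 - 3·-18 + -2·14
    = -16 + 54 + -28 = 10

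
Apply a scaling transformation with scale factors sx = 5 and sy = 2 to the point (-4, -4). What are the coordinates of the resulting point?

Scaling matrix:
[[5, 0], [0, 2]]
Result: (-4 × 5, -4 × 2) = (-20, -8)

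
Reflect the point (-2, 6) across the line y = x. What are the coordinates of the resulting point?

Reflection across line y = x: (-2, 6) → (6, -2)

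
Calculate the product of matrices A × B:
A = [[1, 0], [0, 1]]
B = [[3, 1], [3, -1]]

Matrix multiplication:
C[0][0] = 1×3 + 0×3 = 3
C[0][1] = 1×1 + 0×-1 = 1
C[1][0] = 0×3 + 1×3 = 3
C[1][1] = 0×1 + 1×-1 = -1
Result: [[3, 1], [3, -1]]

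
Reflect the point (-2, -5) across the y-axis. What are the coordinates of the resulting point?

Reflection across y-axis: (-2, -5) → (2, -5)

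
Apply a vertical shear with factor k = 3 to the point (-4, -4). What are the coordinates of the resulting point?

Shear matrix for vertical shear with factor k = 3:
[[1, 0], [3, 1]]
Result: (-4, -4) → (-4, -16)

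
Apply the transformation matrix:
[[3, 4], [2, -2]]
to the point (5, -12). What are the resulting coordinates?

Matrix multiplication:
[[3, 4], [2, -2]] × [5, -12]ᵀ
= [(3)(5) + (4)(-12), (2)(5) + (-2)(-12)]ᵀ
= [-33, 34]ᵀ
Result: (-33, 34)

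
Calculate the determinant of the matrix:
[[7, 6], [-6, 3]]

For a 2×2 matrix [[a, b], [c, d]], det = ad - bc
det = (7)(3) - (6)(-6) = 21 - -36 = 57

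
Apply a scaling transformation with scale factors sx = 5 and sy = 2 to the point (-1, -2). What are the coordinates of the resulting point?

Scaling matrix:
[[5, 0], [0, 2]]
Result: (-1 × 5, -2 × 2) = (-5, -4)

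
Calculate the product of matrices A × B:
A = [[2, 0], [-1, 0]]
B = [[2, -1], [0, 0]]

Matrix multiplication:
C[0][0] = 2×2 + 0×0 = 4
C[0][1] = 2×-1 + 0×0 = -2
C[1][0] = -1×2 + 0×0 = -2
C[1][1] = -1×-1 + 0×0 = 1
Result: [[4, -2], [-2, 1]]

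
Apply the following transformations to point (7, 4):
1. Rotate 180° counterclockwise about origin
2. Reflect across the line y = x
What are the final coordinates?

Step 1: Rotate 180° → (-7, -4)
Step 2: Reflect across line y = x → (-4, -7)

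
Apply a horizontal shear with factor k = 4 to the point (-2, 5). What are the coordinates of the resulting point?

Shear matrix for horizontal shear with factor k = 4:
[[1, 4], [0, 1]]
Result: (-2, 5) → (18, 5)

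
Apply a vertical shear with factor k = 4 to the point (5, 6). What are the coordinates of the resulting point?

Shear matrix for vertical shear with factor k = 4:
[[1, 0], [4, 1]]
Result: (5, 6) → (5, 26)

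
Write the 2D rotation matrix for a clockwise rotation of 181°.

Rotation matrix formula: [[cos θ, -sin θ], [sin θ, cos θ]]
A clockwise rotation by 181° is equivalent to a counterclockwise rotation by -181°.
For θ = -181°:
cos(-181°) = -0.9998
sin(-181°) = 0.0175
Result: [[-0.9998, -0.0175], [0.0175, -0.9998]]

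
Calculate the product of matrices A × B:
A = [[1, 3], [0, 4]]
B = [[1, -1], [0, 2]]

Matrix multiplication:
C[0][0] = 1×1 + 3×0 = 1
C[0][1] = 1×-1 + 3×2 = 5
C[1][0] = 0×1 + 4×0 = 0
C[1][1] = 0×-1 + 4×2 = 8
Result: [[1, 5], [0, 8]]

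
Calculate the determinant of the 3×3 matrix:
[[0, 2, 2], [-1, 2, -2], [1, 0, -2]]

Expansion along first row:
det = 0·det([[2,-2],[0,-2]]) - 2·det([[-1,-2],[1,-2]]) + 2·det([[-1,2],[1,0]])
    = 0·(2·-2 - -2·0) - 2·(-1·-2 - -2·1) + 2·(-1·0 - 2·1)
    = 0·-4 - 2·4 + 2·-2
    = 0 + -8 + -4 = -12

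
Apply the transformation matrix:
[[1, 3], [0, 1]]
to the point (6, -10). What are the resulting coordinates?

Matrix multiplication:
[[1, 3], [0, 1]] × [6, -10]ᵀ
= [(1)(6) + (3)(-10), (0)(6) + (1)(-10)]ᵀ
= [-24, -10]ᵀ
Result: (-24, -10)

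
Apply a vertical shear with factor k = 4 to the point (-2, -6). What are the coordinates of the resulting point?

Shear matrix for vertical shear with factor k = 4:
[[1, 0], [4, 1]]
Result: (-2, -6) → (-2, -14)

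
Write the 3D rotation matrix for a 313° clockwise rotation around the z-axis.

Rotation matrix for clockwise 313° around z-axis:
A clockwise rotation by 313° is a counterclockwise rotation by -313°.
cos(-313°) = 0.6820, sin(-313°) = 0.7314
Result: [[0.6820, -0.7314, 0], [0.7314, 0.6820, 0], [0, 0, 1]]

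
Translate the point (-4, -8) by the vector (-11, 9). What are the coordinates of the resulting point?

Translation by (-11, 9) (homogeneous matrix [[1, 0, -11], [0, 1, 9], [0, 0, 1]]):
x' = -4 + -11 = -15
y' = -8 + 9 = 1
Result: (-15, 1)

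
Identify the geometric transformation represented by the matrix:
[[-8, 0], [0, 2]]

This matrix represents: non-uniform scaling by sx = -8, sy = 2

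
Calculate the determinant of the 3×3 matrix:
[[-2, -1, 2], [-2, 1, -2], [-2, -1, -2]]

Expansion along first row:
det = -2·det([[1,-2],[-1,-2]]) - -1·det([[-2,-2],[-2,-2]]) + 2·det([[-2,1],[-2,-1]])
    = -2·(1·-2 - -2·-1) - -1·(-2·-2 - -2·-2) + 2·(-2·-1 - 1·-2)
    = -2·-4 - -1·0 + 2·4
    = 8 + 0 + 8 = 16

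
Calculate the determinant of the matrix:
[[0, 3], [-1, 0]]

For a 2×2 matrix [[a, b], [c, d]], det = ad - bc
det = (0)(0) - (3)(-1) = 0 - -3 = 3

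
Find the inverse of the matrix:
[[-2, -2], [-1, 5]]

For [[a,b],[c,d]], inverse = (1/det)·[[d,-b],[-c,a]]
det = (-2)(5) - (-2)(-1) = -10 - 2 = -12
Inverse = (1/-12)·[[5, 2], [1, -2]]
= [[-5/12, -1/6], [-1/12, 1/6]]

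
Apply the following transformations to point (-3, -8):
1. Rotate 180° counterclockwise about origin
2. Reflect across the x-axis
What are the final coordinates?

Step 1: Rotate 180° → (3, 8)
Step 2: Reflect across x-axis → (3, -8)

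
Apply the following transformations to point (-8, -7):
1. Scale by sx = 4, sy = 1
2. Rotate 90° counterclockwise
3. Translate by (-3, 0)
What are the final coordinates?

Step 1: Scale → (-32, -7)
Step 2: Rotate 90° → (7, -32)
Step 3: Translate → (4, -32)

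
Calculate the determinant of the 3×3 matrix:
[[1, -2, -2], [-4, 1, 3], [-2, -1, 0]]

Expansion along first row:
det = 1·det([[1,3],[-1,0]]) - -2·det([[-4,3],[-2,0]]) + -2·det([[-4,1],[-2,-1]])
    = 1·(1·0 - 3·-1) - -2·(-4·0 - 3·-2) + -2·(-4·-1 - 1·-2)
    = 1·3 - -2·6 + -2·6
    = 3 + 12 + -12 = 3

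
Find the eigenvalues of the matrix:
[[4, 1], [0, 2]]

Characteristic equation: det(A - λI) = 0
λ² - (trace)λ + (det) = 0
trace = 4 + 2 = 6, det = (4)(2) - (1)(0) = 8
λ² - (6)λ + (8) = 0
λ = (6 ± √((6)² - 4·(8))) / 2 = (6 ± √4) / 2
Solving: λ = 2, 4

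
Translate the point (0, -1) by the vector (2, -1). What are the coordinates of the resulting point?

Translation by (2, -1) (homogeneous matrix [[1, 0, 2], [0, 1, -1], [0, 0, 1]]):
x' = 0 + 2 = 2
y' = -1 + -1 = -2
Result: (2, -2)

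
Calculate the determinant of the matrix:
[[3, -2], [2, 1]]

For a 2×2 matrix [[a, b], [c, d]], det = ad - bc
det = (3)(1) - (-2)(2) = 3 - -4 = 7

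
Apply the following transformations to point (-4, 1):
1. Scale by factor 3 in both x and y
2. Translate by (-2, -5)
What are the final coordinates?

Step 1: Scale (-4, 1) by 3 → (-12, 3)
Step 2: Translate by (-2, -5) → (-14, -2)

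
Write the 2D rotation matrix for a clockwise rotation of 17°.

Rotation matrix formula: [[cos θ, -sin θ], [sin θ, cos θ]]
A clockwise rotation by 17° is equivalent to a counterclockwise rotation by -17°.
For θ = -17°:
cos(-17°) = 0.9563
sin(-17°) = -0.2924
Result: [[0.9563, 0.2924], [-0.2924, 0.9563]]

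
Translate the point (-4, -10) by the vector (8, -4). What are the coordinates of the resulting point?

Translation by (8, -4) (homogeneous matrix [[1, 0, 8], [0, 1, -4], [0, 0, 1]]):
x' = -4 + 8 = 4
y' = -10 + -4 = -14
Result: (4, -14)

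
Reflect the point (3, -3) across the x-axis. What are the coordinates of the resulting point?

Reflection across x-axis: (3, -3) → (3, 3)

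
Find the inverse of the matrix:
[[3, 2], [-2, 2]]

For [[a,b],[c,d]], inverse = (1/det)·[[d,-b],[-c,a]]
det = (3)(2) - (2)(-2) = 6 - -4 = 10
Inverse = (1/10)·[[2, -2], [2, 3]]
= [[1/5, -1/5], [1/5, 3/10]]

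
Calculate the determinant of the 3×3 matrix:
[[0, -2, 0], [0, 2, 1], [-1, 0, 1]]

Expansion along first row:
det = 0·det([[2,1],[0,1]]) - -2·det([[0,1],[-1,1]]) + 0·det([[0,2],[-1,0]])
    = 0·(2·1 - 1·0) - -2·(0·1 - 1·-1) + 0·(0·0 - 2·-1)
    = 0·2 - -2·1 + 0·2
    = 0 + 2 + 0 = 2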